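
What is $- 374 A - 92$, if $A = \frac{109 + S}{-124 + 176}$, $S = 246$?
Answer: $- \frac{68777}{26} \approx -2645.3$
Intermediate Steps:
$A = \frac{355}{52}$ ($A = \frac{109 + 246}{-124 + 176} = \frac{355}{52} \approx 6.8269$)
$- 374 A - 92 = \left(-374\right) \frac{355}{52} - 92 = - \frac{66385}{26} - 92 = - \frac{68777}{26}$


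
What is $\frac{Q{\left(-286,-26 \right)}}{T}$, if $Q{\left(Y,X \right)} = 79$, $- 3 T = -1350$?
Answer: $\frac{79}{450} \approx 0.17556$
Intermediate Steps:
$T = 450$ ($T = \left(- \frac{1}{3}\right) \left(-1350\right) = 450$)
$\frac{Q{\left(-286,-26 \right)}}{T} = \frac{79}{450}$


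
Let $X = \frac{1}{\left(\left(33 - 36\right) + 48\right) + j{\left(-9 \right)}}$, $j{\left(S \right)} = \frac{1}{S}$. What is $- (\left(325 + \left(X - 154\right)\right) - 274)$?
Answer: $\frac{41603}{404} \approx 102.98$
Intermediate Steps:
$X = \frac{9}{404}$ ($X = \frac{1}{\left(\left(33 - 36\right) + 48\right) + \frac{1}{-9}} = \frac{1}{\left(-3 + 48\right) - \frac{1}{9}} = \frac{1}{45 - \frac{1}{9}} = \frac{1}{\frac{404}{9}} = \frac{9}{404} \approx 0.022277$)
$- (\left(325 + \left(X - 154\right)\right) - 274) = - (\left(325 + \left(\frac{9}{404} - 154\right)\right) - 274) = - (\left(325 - \frac{62207}{404}\right) - 274) = - (\frac{69093}{404} - 274) = \left(-1\right) \left(- \frac{41603}{404}\right) = \frac{41603}{404}$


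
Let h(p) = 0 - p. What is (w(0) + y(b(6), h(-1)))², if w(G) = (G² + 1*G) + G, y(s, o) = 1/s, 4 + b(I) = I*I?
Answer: 1/1024 ≈ 0.00097656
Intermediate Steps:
b(I) = -4 + I² (b(I) = -4 + I*I = -4 + I²)
h(p) = -p
w(G) = G² + 2*G (w(G) = (G² + G) + G = (G + G²) + G = G² + 2*G)
(w(0) + y(b(6), h(-1)))² = (0*(2 + 0) + 1/(-4 + 6²))² = (0*2 + 1/(-4 + 36))² = (0 + 1/32)² = (1/32)² = 1/1024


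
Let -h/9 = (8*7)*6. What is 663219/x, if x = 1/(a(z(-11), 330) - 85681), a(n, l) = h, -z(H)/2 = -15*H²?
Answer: -58830841395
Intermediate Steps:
h = -3024 (h = -9*8*7*6 = -504*6 = -9*336 = -3024)
z(H) = 30*H² (z(H) = -(-30)*H² = 30*H²)
a(n, l) = -3024
x = -1/88705 (x = 1/(-3024 - 85681) = 1/(-88705) = -1/88705 ≈ -1.1273e-5)
663219/x = 663219/(-1/88705) = 663219*(-88705) = -58830841395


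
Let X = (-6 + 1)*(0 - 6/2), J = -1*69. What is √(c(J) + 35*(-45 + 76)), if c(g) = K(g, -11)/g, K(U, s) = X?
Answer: 5*√22954/23 ≈ 32.936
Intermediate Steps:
J = -69
X = 15 (X = -5*(0 - 6*½) = -5*(0 - 3) = -5*(-3) = 15)
K(U, s) = 15
c(g) = 15/g
√(c(J) + 35*(-45 + 76)) = √(15/(-69) + 35*(-45 + 76)) = √(15*(-1/69) + 35*31) = √(-5/23 + 1085) = √(24950/23) = 5*√22954/23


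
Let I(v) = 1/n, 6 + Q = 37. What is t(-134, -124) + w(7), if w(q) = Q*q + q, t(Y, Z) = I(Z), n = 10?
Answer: 2241/10 ≈ 224.10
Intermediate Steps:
Q = 31 (Q = -6 + 37 = 31)
I(v) = ⅒ (I(v) = 1/10 = ⅒)
t(Y, Z) = ⅒
w(q) = 32*q (w(q) = 31*q + q = 32*q)
t(-134, -124) + w(7) = ⅒ + 32*7 = ⅒ + 224 = 2241/10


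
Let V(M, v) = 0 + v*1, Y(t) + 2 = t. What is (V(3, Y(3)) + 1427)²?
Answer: 2039184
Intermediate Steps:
Y(t) = -2 + t
V(M, v) = v (V(M, v) = 0 + v = v)
(V(3, Y(3)) + 1427)² = ((-2 + 3) + 1427)² = (1 + 1427)² = 1428² = 2039184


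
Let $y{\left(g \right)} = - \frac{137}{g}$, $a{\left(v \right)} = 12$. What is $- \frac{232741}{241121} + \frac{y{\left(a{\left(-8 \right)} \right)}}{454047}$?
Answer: $- \frac{1268137267501}{1313763200244} \approx -0.96527$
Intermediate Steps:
$- \frac{232741}{241121} + \frac{y{\left(a{\left(-8 \right)} \right)}}{454047} = - \frac{232741}{241121} + \frac{\left(-137\right) \frac{1}{12}}{454047} = \left(-232741\right) \frac{1}{241121} + \left(-137\right) \frac{1}{12} \cdot \frac{1}{454047} = - \frac{232741}{241121} - \frac{137}{5448564} = - \frac{1268137267501}{1313763200244}$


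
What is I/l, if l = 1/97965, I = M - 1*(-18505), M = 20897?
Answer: 3860016930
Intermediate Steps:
I = 39402 (I = 20897 - 1*(-18505) = 20897 + 18505 = 39402)
l = 1/97965 ≈ 1.0208e-5
I/l = 39402/(1/97965) = 39402*97965 = 3860016930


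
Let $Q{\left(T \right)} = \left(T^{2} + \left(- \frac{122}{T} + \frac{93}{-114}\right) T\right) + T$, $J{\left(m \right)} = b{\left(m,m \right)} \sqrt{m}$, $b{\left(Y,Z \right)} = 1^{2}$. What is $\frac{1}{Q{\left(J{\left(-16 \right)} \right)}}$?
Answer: $- \frac{24909}{3437540} - \frac{133 i}{3437540} \approx -0.0072462 - 3.869 \cdot 10^{-5} i$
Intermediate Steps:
$b{\left(Y,Z \right)} = 1$
$J{\left(m \right)} = \sqrt{m}$ ($J{\left(m \right)} = 1 \sqrt{m} = \sqrt{m}$)
$Q{\left(T \right)} = T + T^{2} + T \left(- \frac{31}{38} - \frac{122}{T}\right)$ ($Q{\left(T \right)} = \left(T^{2} + \left(- \frac{122}{T} + 93 \left(- \frac{1}{114}\right)\right) T\right) + T = \left(T^{2} + \left(- \frac{122}{T} - \frac{31}{38}\right) T\right) + T = \left(T^{2} + \left(- \frac{31}{38} - \frac{122}{T}\right) T\right) + T = \left(T^{2} + T \left(- \frac{31}{38} - \frac{122}{T}\right)\right) + T = T + T^{2} + T \left(- \frac{31}{38} - \frac{122}{T}\right)$)
$\frac{1}{Q{\left(J{\left(-16 \right)} \right)}} = \frac{1}{-122 + \left(\sqrt{-16}\right)^{2} + \frac{7 \sqrt{-16}}{38}} = \frac{1}{-122 + \left(4 i\right)^{2} + \frac{7 \cdot 4 i}{38}} = \frac{1}{-122 - 16 + \frac{14 i}{19}} = \frac{1}{-138 + \frac{14 i}{19}} = \frac{361 \left(-138 - \frac{14 i}{19}\right)}{6875080}$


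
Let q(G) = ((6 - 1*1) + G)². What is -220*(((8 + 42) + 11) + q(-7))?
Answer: -14300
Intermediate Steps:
q(G) = (5 + G)² (q(G) = ((6 - 1) + G)² = (5 + G)²)
-220*(((8 + 42) + 11) + q(-7)) = -220*(((8 + 42) + 11) + (5 - 7)²) = -220*((50 + 11) + (-2)²) = -220*(61 + 4) = -220*65 = -14300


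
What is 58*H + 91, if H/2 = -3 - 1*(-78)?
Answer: 8791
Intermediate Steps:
H = 150 (H = 2*(-3 - 1*(-78)) = 2*(-3 + 78) = 2*75 = 150)
58*H + 91 = 58*150 + 91 = 8700 + 91 = 8791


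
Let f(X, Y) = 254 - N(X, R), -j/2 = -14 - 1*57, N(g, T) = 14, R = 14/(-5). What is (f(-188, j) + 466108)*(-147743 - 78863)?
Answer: -105677254888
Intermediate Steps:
R = -14/5 (R = 14*(-⅕) = -14/5 ≈ -2.8000)
j = 142 (j = -2*(-14 - 1*57) = -2*(-14 - 57) = -2*(-71) = 142)
f(X, Y) = 240 (f(X, Y) = 254 - 1*14 = 254 - 14 = 240)
(f(-188, j) + 466108)*(-147743 - 78863) = (240 + 466108)*(-147743 - 78863) = 466348*(-226606) = -105677254888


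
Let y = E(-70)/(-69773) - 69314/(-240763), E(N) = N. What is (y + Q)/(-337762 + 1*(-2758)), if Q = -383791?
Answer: 6447206817545877/5720312665195480 ≈ 1.1271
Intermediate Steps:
y = 4853099132/16798756799 (y = -70/(-69773) - 69314/(-240763) = -70*(-1/69773) - 69314*(-1/240763) = 70/69773 + 69314/240763 = 4853099132/16798756799 ≈ 0.28890)
(y + Q)/(-337762 + 1*(-2758)) = (4853099132/16798756799 - 383791)/(-337762 + 1*(-2758)) = -6447206817545877/(16798756799*(-337762 - 2758)) = -6447206817545877/16798756799/(-340520) = -6447206817545877/16798756799*(-1/340520) = 6447206817545877/5720312665195480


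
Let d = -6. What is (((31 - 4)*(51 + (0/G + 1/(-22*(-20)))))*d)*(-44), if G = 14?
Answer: 1817721/5 ≈ 3.6354e+5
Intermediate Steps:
(((31 - 4)*(51 + (0/G + 1/(-22*(-20)))))*d)*(-44) = (((31 - 4)*(51 + (0/14 + 1/(-22*(-20)))))*(-6))*(-44) = ((27*(51 + (0*(1/14) - 1/22*(-1/20))))*(-6))*(-44) = ((27*(51 + (0 + 1/440)))*(-6))*(-44) = ((27*(51 + 1/440))*(-6))*(-44) = ((27*(22441/440))*(-6))*(-44) = ((605907/440)*(-6))*(-44) = -1817721/220*(-44) = 1817721/5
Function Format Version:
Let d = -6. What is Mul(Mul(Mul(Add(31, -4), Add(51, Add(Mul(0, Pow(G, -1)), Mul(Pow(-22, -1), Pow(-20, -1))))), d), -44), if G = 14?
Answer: Rational(1817721, 5) ≈ 3.6354e+5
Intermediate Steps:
Mul(Mul(Mul(Add(31, -4), Add(51, Add(Mul(0, Pow(G, -1)), Mul(Pow(-22, -1), Pow(-20, -1))))), d), -44) = Mul(Mul(Mul(Add(31, -4), Add(51, Add(Mul(0, Pow(14, -1)), Mul(Pow(-22, -1), Pow(-20, -1))))), -6), -44) = Mul(Mul(Mul(27, Add(51, Add(Mul(0, Rational(1, 14)), Mul(Rational(-1, 22), Rational(-1, 20))))), -6), -44) = Mul(Mul(Mul(27, Add(51, Add(0, Rational(1, 440)))), -6), -44) = Mul(Mul(Mul(27, Add(51, Rational(1, 440))), -6), -44) = Mul(Mul(Mul(27, Rational(22441, 440)), -6), -44) = Mul(Mul(Rational(605907, 440), -6), -44) = Mul(Rational(-1817721, 220), -44) = Rational(1817721, 5)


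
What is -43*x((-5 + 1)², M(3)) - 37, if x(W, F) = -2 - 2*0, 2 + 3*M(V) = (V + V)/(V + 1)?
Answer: 49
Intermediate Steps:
M(V) = -⅔ + 2*V/(3*(1 + V)) (M(V) = -⅔ + ((V + V)/(V + 1))/3 = -⅔ + ((2*V)/(1 + V))/3 = -⅔ + (2*V/(1 + V))/3 = -⅔ + 2*V/(3*(1 + V)))
x(W, F) = -2 (x(W, F) = -2 + 0 = -2)
-43*x((-5 + 1)², M(3)) - 37 = -43*(-2) - 37 = 86 - 37 = 49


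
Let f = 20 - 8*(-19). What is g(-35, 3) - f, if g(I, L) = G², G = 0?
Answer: -172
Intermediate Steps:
g(I, L) = 0 (g(I, L) = 0² = 0)
f = 172 (f = 20 + 152 = 172)
g(-35, 3) - f = 0 - 1*172 = 0 - 172 = -172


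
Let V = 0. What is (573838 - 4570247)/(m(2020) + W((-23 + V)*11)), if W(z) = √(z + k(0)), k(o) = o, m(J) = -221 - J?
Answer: 8955952569/5022334 + 3996409*I*√253/5022334 ≈ 1783.2 + 12.657*I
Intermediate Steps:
W(z) = √z (W(z) = √(z + 0) = √z)
(573838 - 4570247)/(m(2020) + W((-23 + V)*11)) = (573838 - 4570247)/((-221 - 1*2020) + √((-23 + 0)*11)) = -3996409/((-221 - 2020) + √(-23*11)) = -3996409/(-2241 + √(-253)) = -3996409/(-2241 + I*√253)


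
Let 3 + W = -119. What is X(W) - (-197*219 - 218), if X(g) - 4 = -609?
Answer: 42756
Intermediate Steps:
W = -122 (W = -3 - 119 = -122)
X(g) = -605 (X(g) = 4 - 609 = -605)
X(W) - (-197*219 - 218) = -605 - (-197*219 - 218) = -605 - (-43143 - 218) = -605 - 1*(-43361) = -605 + 43361 = 42756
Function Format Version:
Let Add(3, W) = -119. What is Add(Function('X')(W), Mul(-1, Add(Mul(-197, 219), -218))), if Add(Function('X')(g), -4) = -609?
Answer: 42756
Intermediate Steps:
W = -122 (W = Add(-3, -119) = -122)
Function('X')(g) = -605 (Function('X')(g) = Add(4, -609) = -605)
Add(Function('X')(W), Mul(-1, Add(Mul(-197, 219), -218))) = Add(-605, Mul(-1, Add(Mul(-197, 219), -218))) = Add(-605, Mul(-1, Add(-43143, -218))) = Add(-605, Mul(-1, -43361)) = Add(-605, 43361) = 42756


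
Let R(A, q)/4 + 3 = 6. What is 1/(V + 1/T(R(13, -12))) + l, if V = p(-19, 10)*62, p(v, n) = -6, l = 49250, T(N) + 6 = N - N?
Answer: 109975244/2233 ≈ 49250.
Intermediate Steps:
R(A, q) = 12 (R(A, q) = -12 + 4*6 = -12 + 24 = 12)
T(N) = -6 (T(N) = -6 + (N - N) = -6 + 0 = -6)
V = -372 (V = -6*62 = -372)
1/(V + 1/T(R(13, -12))) + l = 1/(-372 + 1/(-6)) + 49250 = 1/(-372 - 1/6) + 49250 = 1/(-2233/6) + 49250 = -6/2233 + 49250 = 109975244/2233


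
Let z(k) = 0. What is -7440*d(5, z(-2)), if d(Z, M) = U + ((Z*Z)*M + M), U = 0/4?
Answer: 0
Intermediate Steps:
U = 0 (U = 0*(¼) = 0)
d(Z, M) = M + M*Z² (d(Z, M) = 0 + ((Z*Z)*M + M) = 0 + (Z²*M + M) = 0 + (M*Z² + M) = 0 + (M + M*Z²) = M + M*Z²)
-7440*d(5, z(-2)) = -0*(1 + 5²) = -0*(1 + 25) = -0*26 = -7440*0 = 0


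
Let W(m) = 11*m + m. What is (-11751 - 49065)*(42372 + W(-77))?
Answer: -2520701568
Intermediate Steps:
W(m) = 12*m
(-11751 - 49065)*(42372 + W(-77)) = (-11751 - 49065)*(42372 + 12*(-77)) = -60816*(42372 - 924) = -60816*41448 = -2520701568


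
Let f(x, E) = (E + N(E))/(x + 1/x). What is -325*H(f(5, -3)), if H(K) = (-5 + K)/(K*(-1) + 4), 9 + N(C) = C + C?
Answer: 35750/97 ≈ 368.56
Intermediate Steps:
N(C) = -9 + 2*C (N(C) = -9 + (C + C) = -9 + 2*C)
f(x, E) = (-9 + 3*E)/(x + 1/x) (f(x, E) = (E + (-9 + 2*E))/(x + 1/x) = (-9 + 3*E)/(x + 1/x))
H(K) = (-5 + K)/(4 - K) (H(K) = (-5 + K)/(-K + 4) = (-5 + K)/(4 - K))
-325*H(f(5, -3)) = -325*(5 - 3*5*(-3 - 3)/(1 + 5²))/(-4 + 3*5*(-3 - 3)/(1 + 5²)) = -325*(5 - 3*5*(-6)/(1 + 25))/(-4 + 3*5*(-6)/(1 + 25)) = -325*(5 - 3*5*(-6)/26)/(-4 + 3*5*(-6)/26) = -325*(5 - 3*5*(-6)/26)/(-4 + 3*5*(1/26)*(-6)) = -325*(5 - 1*(-45/13))/(-4 - 45/13) = -325*(5 + 45/13)/(-97/13) = -(-4225)*110/(97*13) = -325*(-110/97) = 35750/97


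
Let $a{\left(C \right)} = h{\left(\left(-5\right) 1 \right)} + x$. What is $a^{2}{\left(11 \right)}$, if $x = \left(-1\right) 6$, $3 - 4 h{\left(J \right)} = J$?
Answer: $16$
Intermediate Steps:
$h{\left(J \right)} = \frac{3}{4} - \frac{J}{4}$
$x = -6$
$a{\left(C \right)} = -4$ ($a{\left(C \right)} = \left(\frac{3}{4} - \frac{\left(-5\right) 1}{4}\right) - 6 = \left(\frac{3}{4} - - \frac{5}{4}\right) - 6 = \left(\frac{3}{4} + \frac{5}{4}\right) - 6 = 2 - 6 = -4$)
$a^{2}{\left(11 \right)} = \left(-4\right)^{2} = 16$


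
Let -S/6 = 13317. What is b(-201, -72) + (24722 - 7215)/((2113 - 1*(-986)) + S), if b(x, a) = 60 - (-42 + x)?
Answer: 23253802/76803 ≈ 302.77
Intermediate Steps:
S = -79902 (S = -6*13317 = -79902)
b(x, a) = 102 - x (b(x, a) = 60 + (42 - x) = 102 - x)
b(-201, -72) + (24722 - 7215)/((2113 - 1*(-986)) + S) = (102 - 1*(-201)) + (24722 - 7215)/((2113 - 1*(-986)) - 79902) = (102 + 201) + 17507/((2113 + 986) - 79902) = 303 + 17507/(3099 - 79902) = 303 + 17507/(-76803) = 303 + 17507*(-1/76803) = 303 - 17507/76803 = 23253802/76803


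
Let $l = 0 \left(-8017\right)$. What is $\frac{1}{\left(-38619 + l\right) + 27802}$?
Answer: $- \frac{1}{10817} \approx -9.2447 \cdot 10^{-5}$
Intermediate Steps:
$l = 0$
$\frac{1}{\left(-38619 + l\right) + 27802} = \frac{1}{\left(-38619 + 0\right) + 27802} = \frac{1}{-38619 + 27802} = \frac{1}{-10817} = - \frac{1}{10817}$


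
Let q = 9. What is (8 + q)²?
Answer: 289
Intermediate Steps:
(8 + q)² = (8 + 9)² = 17² = 289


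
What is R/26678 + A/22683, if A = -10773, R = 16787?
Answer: 31125809/201712358 ≈ 0.15431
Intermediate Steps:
R/26678 + A/22683 = 16787/26678 - 10773/22683 = 16787*(1/26678) - 10773*1/22683 = 16787/26678 - 3591/7561 = 31125809/201712358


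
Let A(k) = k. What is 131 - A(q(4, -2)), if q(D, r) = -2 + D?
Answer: 129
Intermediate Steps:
131 - A(q(4, -2)) = 131 - (-2 + 4) = 131 - 1*2 = 131 - 2 = 129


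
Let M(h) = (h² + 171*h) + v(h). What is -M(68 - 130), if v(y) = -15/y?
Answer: 418981/62 ≈ 6757.8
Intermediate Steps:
M(h) = h² - 15/h + 171*h (M(h) = (h² + 171*h) - 15/h = h² - 15/h + 171*h)
-M(68 - 130) = -(-15 + (68 - 130)²*(171 + (68 - 130)))/(68 - 130) = -(-15 + (-62)²*(171 - 62))/(-62) = -(-1)*(-15 + 3844*109)/62 = -(-1)*(-15 + 418996)/62 = -(-1)*418981/62 = -1*(-418981/62) = 418981/62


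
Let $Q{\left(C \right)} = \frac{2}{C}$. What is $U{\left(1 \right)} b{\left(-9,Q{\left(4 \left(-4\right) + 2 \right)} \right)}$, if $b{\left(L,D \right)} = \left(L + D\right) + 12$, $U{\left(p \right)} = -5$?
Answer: $- \frac{100}{7} \approx -14.286$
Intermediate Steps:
$b{\left(L,D \right)} = 12 + D + L$ ($b{\left(L,D \right)} = \left(D + L\right) + 12 = 12 + D + L$)
$U{\left(1 \right)} b{\left(-9,Q{\left(4 \left(-4\right) + 2 \right)} \right)} = - 5 \left(12 + \frac{2}{4 \left(-4\right) + 2} - 9\right) = - 5 \left(12 + \frac{2}{-16 + 2} - 9\right) = - 5 \left(12 + \frac{2}{-14} - 9\right) = - 5 \left(12 + 2 \left(- \frac{1}{14}\right) - 9\right) = - 5 \left(12 - \frac{1}{7} - 9\right) = \left(-5\right) \frac{20}{7} = - \frac{100}{7}$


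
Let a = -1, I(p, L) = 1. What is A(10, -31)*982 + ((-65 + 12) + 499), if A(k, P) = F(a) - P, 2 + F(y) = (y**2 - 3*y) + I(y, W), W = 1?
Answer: 33834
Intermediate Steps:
F(y) = -1 + y**2 - 3*y (F(y) = -2 + ((y**2 - 3*y) + 1) = -2 + (1 + y**2 - 3*y) = -1 + y**2 - 3*y)
A(k, P) = 3 - P (A(k, P) = (-1 + (-1)**2 - 3*(-1)) - P = (-1 + 1 + 3) - P = 3 - P)
A(10, -31)*982 + ((-65 + 12) + 499) = (3 - 1*(-31))*982 + ((-65 + 12) + 499) = (3 + 31)*982 + (-53 + 499) = 34*982 + 446 = 33388 + 446 = 33834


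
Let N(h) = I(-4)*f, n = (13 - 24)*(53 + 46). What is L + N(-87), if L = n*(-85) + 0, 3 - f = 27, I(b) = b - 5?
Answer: 92781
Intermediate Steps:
I(b) = -5 + b
f = -24 (f = 3 - 1*27 = 3 - 27 = -24)
n = -1089 (n = -11*99 = -1089)
N(h) = 216 (N(h) = (-5 - 4)*(-24) = -9*(-24) = 216)
L = 92565 (L = -1089*(-85) + 0 = 92565 + 0 = 92565)
L + N(-87) = 92565 + 216 = 92781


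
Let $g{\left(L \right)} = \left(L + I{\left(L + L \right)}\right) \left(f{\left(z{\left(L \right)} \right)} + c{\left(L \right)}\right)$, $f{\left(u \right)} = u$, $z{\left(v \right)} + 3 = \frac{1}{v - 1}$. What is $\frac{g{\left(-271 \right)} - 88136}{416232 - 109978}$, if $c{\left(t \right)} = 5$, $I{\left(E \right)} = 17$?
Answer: $- \frac{12055457}{41650544} \approx -0.28944$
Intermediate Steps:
$z{\left(v \right)} = -3 + \frac{1}{-1 + v}$ ($z{\left(v \right)} = -3 + \frac{1}{v - 1} = -3 + \frac{1}{-1 + v}$)
$g{\left(L \right)} = \left(5 + \frac{4 - 3 L}{-1 + L}\right) \left(17 + L\right)$ ($g{\left(L \right)} = \left(L + 17\right) \left(\frac{4 - 3 L}{-1 + L} + 5\right) = \left(17 + L\right) \left(5 + \frac{4 - 3 L}{-1 + L}\right) = \left(5 + \frac{4 - 3 L}{-1 + L}\right) \left(17 + L\right)$)
$\frac{g{\left(-271 \right)} - 88136}{416232 - 109978} = \frac{\frac{-17 + 2 \left(-271\right)^{2} + 33 \left(-271\right)}{-1 - 271} - 88136}{416232 - 109978} = \frac{\frac{-17 + 2 \cdot 73441 - 8943}{-272} - 88136}{306254} = \left(- \frac{-17 + 146882 - 8943}{272} - 88136\right) \frac{1}{306254} = \left(\left(- \frac{1}{272}\right) 137922 - 88136\right) \frac{1}{306254} = \left(- \frac{68961}{136} - 88136\right) \frac{1}{306254} = \left(- \frac{12055457}{136}\right) \frac{1}{306254} = - \frac{12055457}{41650544}$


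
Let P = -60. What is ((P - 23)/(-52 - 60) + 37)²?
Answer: 17867529/12544 ≈ 1424.4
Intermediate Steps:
((P - 23)/(-52 - 60) + 37)² = ((-60 - 23)/(-52 - 60) + 37)² = (-83/(-112) + 37)² = (-83*(-1/112) + 37)² = (83/112 + 37)² = (4227/112)² = 17867529/12544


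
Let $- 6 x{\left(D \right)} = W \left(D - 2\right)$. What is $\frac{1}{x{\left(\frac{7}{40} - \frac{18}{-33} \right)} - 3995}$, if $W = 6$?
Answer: $- \frac{440}{1757237} \approx -0.00025039$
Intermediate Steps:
$x{\left(D \right)} = 2 - D$ ($x{\left(D \right)} = - \frac{6 \left(D - 2\right)}{6} = - \frac{6 \left(-2 + D\right)}{6} = - \frac{-12 + 6 D}{6} = 2 - D$)
$\frac{1}{x{\left(\frac{7}{40} - \frac{18}{-33} \right)} - 3995} = \frac{1}{\left(2 - \left(\frac{7}{40} - \frac{18}{-33}\right)\right) - 3995} = \frac{1}{\left(2 - \left(7 \cdot \frac{1}{40} - - \frac{6}{11}\right)\right) - 3995} = \frac{1}{\left(2 - \left(\frac{7}{40} + \frac{6}{11}\right)\right) - 3995} = \frac{1}{\left(2 - \frac{317}{440}\right) - 3995} = \frac{1}{\frac{563}{440} - 3995} = \frac{1}{- \frac{1757237}{440}} = - \frac{440}{1757237}$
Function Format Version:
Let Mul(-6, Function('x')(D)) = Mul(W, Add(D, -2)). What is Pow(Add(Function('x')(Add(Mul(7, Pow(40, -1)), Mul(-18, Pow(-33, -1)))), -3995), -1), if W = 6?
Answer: Rational(-440, 1757237) ≈ -0.00025039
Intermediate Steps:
Function('x')(D) = Add(2, Mul(-1, D)) (Function('x')(D) = Mul(Rational(-1, 6), Mul(6, Add(D, -2))) = Mul(Rational(-1, 6), Mul(6, Add(-2, D))) = Mul(Rational(-1, 6), Add(-12, Mul(6, D))) = Add(2, Mul(-1, D)))
Pow(Add(Function('x')(Add(Mul(7, Pow(40, -1)), Mul(-18, Pow(-33, -1)))), -3995), -1) = Pow(Add(Add(2, Mul(-1, Add(Mul(7, Pow(40, -1)), Mul(-18, Pow(-33, -1))))), -3995), -1) = Pow(Add(Add(2, Mul(-1, Add(Mul(7, Rational(1, 40)), Mul(-18, Rational(-1, 33))))), -3995), -1) = Pow(Add(Add(2, Mul(-1, Add(Rational(7, 40), Rational(6, 11)))), -3995), -1) = Pow(Add(Add(2, Mul(-1, Rational(317, 440))), -3995), -1) = Pow(Add(Add(2, Rational(-317, 440)), -3995), -1) = Pow(Add(Rational(563, 440), -3995), -1) = Pow(Rational(-1757237, 440), -1) = Rational(-440, 1757237)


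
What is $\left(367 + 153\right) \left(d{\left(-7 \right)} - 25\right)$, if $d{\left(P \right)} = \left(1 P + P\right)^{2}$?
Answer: $88920$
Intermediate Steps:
$d{\left(P \right)} = 4 P^{2}$ ($d{\left(P \right)} = \left(P + P\right)^{2} = \left(2 P\right)^{2} = 4 P^{2}$)
$\left(367 + 153\right) \left(d{\left(-7 \right)} - 25\right) = \left(367 + 153\right) \left(4 \left(-7\right)^{2} - 25\right) = 520 \left(4 \cdot 49 - 25\right) = 520 \left(196 - 25\right) = 520 \cdot 171 = 88920$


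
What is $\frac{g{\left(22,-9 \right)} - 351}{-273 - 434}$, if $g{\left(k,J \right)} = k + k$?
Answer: $\frac{307}{707} \approx 0.43423$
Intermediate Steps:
$g{\left(k,J \right)} = 2 k$
$\frac{g{\left(22,-9 \right)} - 351}{-273 - 434} = \frac{2 \cdot 22 - 351}{-273 - 434} = \frac{44 - 351}{-707} = \left(-307\right) \left(- \frac{1}{707}\right) = \frac{307}{707}$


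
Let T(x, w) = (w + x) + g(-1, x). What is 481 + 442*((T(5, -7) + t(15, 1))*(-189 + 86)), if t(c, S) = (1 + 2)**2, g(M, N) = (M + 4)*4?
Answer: -864513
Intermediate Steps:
g(M, N) = 16 + 4*M (g(M, N) = (4 + M)*4 = 16 + 4*M)
T(x, w) = 12 + w + x (T(x, w) = (w + x) + (16 + 4*(-1)) = (w + x) + (16 - 4) = (w + x) + 12 = 12 + w + x)
t(c, S) = 9 (t(c, S) = 3**2 = 9)
481 + 442*((T(5, -7) + t(15, 1))*(-189 + 86)) = 481 + 442*(((12 - 7 + 5) + 9)*(-189 + 86)) = 481 + 442*((10 + 9)*(-103)) = 481 + 442*(19*(-103)) = 481 + 442*(-1957) = 481 - 864994 = -864513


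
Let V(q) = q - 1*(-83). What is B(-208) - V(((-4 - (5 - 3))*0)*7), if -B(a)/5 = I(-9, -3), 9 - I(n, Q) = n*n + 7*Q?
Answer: 172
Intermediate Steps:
I(n, Q) = 9 - n² - 7*Q (I(n, Q) = 9 - (n*n + 7*Q) = 9 - (n² + 7*Q) = 9 + (-n² - 7*Q) = 9 - n² - 7*Q)
B(a) = 255 (B(a) = -5*(9 - 1*(-9)² - 7*(-3)) = -5*(9 - 1*81 + 21) = -5*(9 - 81 + 21) = -5*(-51) = 255)
V(q) = 83 + q (V(q) = q + 83 = 83 + q)
B(-208) - V(((-4 - (5 - 3))*0)*7) = 255 - (83 + ((-4 - (5 - 3))*0)*7) = 255 - (83 + ((-4 - 1*2)*0)*7) = 255 - (83 + ((-4 - 2)*0)*7) = 255 - (83 - 6*0*7) = 255 - (83 + 0*7) = 255 - (83 + 0) = 255 - 1*83 = 255 - 83 = 172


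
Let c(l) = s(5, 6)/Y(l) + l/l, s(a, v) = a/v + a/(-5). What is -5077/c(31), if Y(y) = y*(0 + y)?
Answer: -29273982/5765 ≈ -5077.9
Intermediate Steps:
Y(y) = y² (Y(y) = y*y = y²)
s(a, v) = -a/5 + a/v (s(a, v) = a/v + a*(-⅕) = a/v - a/5 = -a/5 + a/v)
c(l) = 1 - 1/(6*l²) (c(l) = (-⅕*5 + 5/6)/(l²) + l/l = (-1 + 5*(⅙))/l² + 1 = (-1 + ⅚)/l² + 1 = -1/(6*l²) + 1 = 1 - 1/(6*l²))
-5077/c(31) = -5077/(1 - ⅙/31²) = -5077/(1 - ⅙*1/961) = -5077/(1 - 1/5766) = -5077/5765/5766 = -5077*5766/5765 = -29273982/5765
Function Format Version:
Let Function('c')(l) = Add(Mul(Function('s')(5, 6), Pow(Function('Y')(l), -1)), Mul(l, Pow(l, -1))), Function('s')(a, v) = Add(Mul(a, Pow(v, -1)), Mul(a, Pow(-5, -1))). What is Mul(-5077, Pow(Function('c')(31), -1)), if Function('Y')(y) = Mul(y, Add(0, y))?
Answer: Rational(-29273982, 5765) ≈ -5077.9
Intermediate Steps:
Function('Y')(y) = Pow(y, 2) (Function('Y')(y) = Mul(y, y) = Pow(y, 2))
Function('s')(a, v) = Add(Mul(Rational(-1, 5), a), Mul(a, Pow(v, -1))) (Function('s')(a, v) = Add(Mul(a, Pow(v, -1)), Mul(a, Rational(-1, 5))) = Add(Mul(a, Pow(v, -1)), Mul(Rational(-1, 5), a)) = Add(Mul(Rational(-1, 5), a), Mul(a, Pow(v, -1))))
Function('c')(l) = Add(1, Mul(Rational(-1, 6), Pow(l, -2))) (Function('c')(l) = Add(Mul(Add(Mul(Rational(-1, 5), 5), Mul(5, Pow(6, -1))), Pow(Pow(l, 2), -1)), Mul(l, Pow(l, -1))) = Add(Mul(Add(-1, Mul(5, Rational(1, 6))), Pow(l, -2)), 1) = Add(Mul(Add(-1, Rational(5, 6)), Pow(l, -2)), 1) = Add(Mul(Rational(-1, 6), Pow(l, -2)), 1) = Add(1, Mul(Rational(-1, 6), Pow(l, -2))))
Mul(-5077, Pow(Function('c')(31), -1)) = Mul(-5077, Pow(Add(1, Mul(Rational(-1, 6), Pow(31, -2))), -1)) = Mul(-5077, Pow(Add(1, Mul(Rational(-1, 6), Rational(1, 961))), -1)) = Mul(-5077, Pow(Add(1, Rational(-1, 5766)), -1)) = Mul(-5077, Pow(Rational(5765, 5766), -1)) = Mul(-5077, Rational(5766, 5765)) = Rational(-29273982, 5765)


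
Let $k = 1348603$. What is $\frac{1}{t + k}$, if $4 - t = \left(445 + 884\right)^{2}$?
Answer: $- \frac{1}{417634} \approx -2.3944 \cdot 10^{-6}$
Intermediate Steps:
$t = -1766237$ ($t = 4 - \left(445 + 884\right)^{2} = 4 - 1329^{2} = 4 - 1766241 = -1766237$)
$\frac{1}{t + k} = \frac{1}{-1766237 + 1348603} = \frac{1}{-417634} = - \frac{1}{417634}$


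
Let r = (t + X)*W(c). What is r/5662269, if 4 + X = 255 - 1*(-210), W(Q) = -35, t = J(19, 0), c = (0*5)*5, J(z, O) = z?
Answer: -5600/1887423 ≈ -0.0029670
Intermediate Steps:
c = 0 (c = 0*5 = 0)
t = 19
X = 461 (X = -4 + (255 - 1*(-210)) = -4 + (255 + 210) = -4 + 465 = 461)
r = -16800 (r = (19 + 461)*(-35) = 480*(-35) = -16800)
r/5662269 = -16800/5662269 = -16800*1/5662269 = -5600/1887423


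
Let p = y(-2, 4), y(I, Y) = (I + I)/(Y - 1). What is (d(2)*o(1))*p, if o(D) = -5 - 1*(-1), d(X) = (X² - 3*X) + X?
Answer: 0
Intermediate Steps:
d(X) = X² - 2*X
o(D) = -4 (o(D) = -5 + 1 = -4)
y(I, Y) = 2*I/(-1 + Y) (y(I, Y) = (2*I)/(-1 + Y) = 2*I/(-1 + Y))
p = -4/3 (p = 2*(-2)/(-1 + 4) = 2*(-2)/3 = 2*(-2)*(⅓) = -4/3 ≈ -1.3333)
(d(2)*o(1))*p = ((2*(-2 + 2))*(-4))*(-4/3) = ((2*0)*(-4))*(-4/3) = (0*(-4))*(-4/3) = 0*(-4/3) = 0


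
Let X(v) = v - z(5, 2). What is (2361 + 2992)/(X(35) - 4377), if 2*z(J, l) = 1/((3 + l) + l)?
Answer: -74942/60789 ≈ -1.2328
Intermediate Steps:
z(J, l) = 1/(2*(3 + 2*l)) (z(J, l) = 1/(2*((3 + l) + l)) = 1/(2*(3 + 2*l)))
X(v) = -1/14 + v (X(v) = v - 1/(2*(3 + 2*2)) = v - 1/(2*(3 + 4)) = v - 1/(2*7) = v - 1*1/14 = v - 1/14 = -1/14 + v)
(2361 + 2992)/(X(35) - 4377) = (2361 + 2992)/((-1/14 + 35) - 4377) = 5353/(489/14 - 4377) = 5353/(-60789/14) = 5353*(-14/60789) = -74942/60789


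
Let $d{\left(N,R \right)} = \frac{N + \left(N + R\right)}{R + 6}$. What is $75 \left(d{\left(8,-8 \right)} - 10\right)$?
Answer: $-1050$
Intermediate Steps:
$d{\left(N,R \right)} = \frac{R + 2 N}{6 + R}$
$75 \left(d{\left(8,-8 \right)} - 10\right) = 75 \left(\frac{-8 + 2 \cdot 8}{6 - 8} - 10\right) = 75 \left(\frac{-8 + 16}{-2} - 10\right) = 75 \left(\left(- \frac{1}{2}\right) 8 - 10\right) = 75 \left(-4 - 10\right) = 75 \left(-14\right) = -1050$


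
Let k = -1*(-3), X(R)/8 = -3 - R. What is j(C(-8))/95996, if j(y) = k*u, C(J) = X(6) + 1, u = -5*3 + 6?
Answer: -27/95996 ≈ -0.00028126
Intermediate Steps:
X(R) = -24 - 8*R (X(R) = 8*(-3 - R) = -24 - 8*R)
k = 3
u = -9 (u = -15 + 6 = -9)
C(J) = -71 (C(J) = (-24 - 8*6) + 1 = (-24 - 48) + 1 = -72 + 1 = -71)
j(y) = -27 (j(y) = 3*(-9) = -27)
j(C(-8))/95996 = -27/95996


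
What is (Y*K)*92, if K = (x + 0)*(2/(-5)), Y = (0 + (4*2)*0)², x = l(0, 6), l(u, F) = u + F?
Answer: 0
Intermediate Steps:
l(u, F) = F + u
x = 6 (x = 6 + 0 = 6)
Y = 0 (Y = (0 + 8*0)² = (0 + 0)² = 0² = 0)
K = -12/5 (K = (6 + 0)*(2/(-5)) = 6*(2*(-⅕)) = 6*(-⅖) = -12/5 ≈ -2.4000)
(Y*K)*92 = (0*(-12/5))*92 = 0*92 = 0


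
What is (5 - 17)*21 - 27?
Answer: -279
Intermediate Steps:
(5 - 17)*21 - 27 = -12*21 - 27 = -252 - 27 = -279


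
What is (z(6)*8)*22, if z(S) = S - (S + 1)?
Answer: -176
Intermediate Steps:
z(S) = -1 (z(S) = S - (1 + S) = S + (-1 - S) = -1)
(z(6)*8)*22 = -1*8*22 = -8*22 = -176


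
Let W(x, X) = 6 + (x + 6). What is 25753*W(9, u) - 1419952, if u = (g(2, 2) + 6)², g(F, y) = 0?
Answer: -879139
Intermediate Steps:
u = 36 (u = (0 + 6)² = 6² = 36)
W(x, X) = 12 + x (W(x, X) = 6 + (6 + x) = 12 + x)
25753*W(9, u) - 1419952 = 25753*(12 + 9) - 1419952 = 25753*21 - 1419952 = 540813 - 1419952 = -879139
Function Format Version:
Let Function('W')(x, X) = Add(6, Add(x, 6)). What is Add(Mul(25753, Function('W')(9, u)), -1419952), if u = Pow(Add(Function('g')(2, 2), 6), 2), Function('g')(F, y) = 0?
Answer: -879139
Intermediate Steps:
u = 36 (u = Pow(Add(0, 6), 2) = Pow(6, 2) = 36)
Function('W')(x, X) = Add(12, x) (Function('W')(x, X) = Add(6, Add(6, x)) = Add(12, x))
Add(Mul(25753, Function('W')(9, u)), -1419952) = Add(Mul(25753, Add(12, 9)), -1419952) = Add(Mul(25753, 21), -1419952) = Add(540813, -1419952) = -879139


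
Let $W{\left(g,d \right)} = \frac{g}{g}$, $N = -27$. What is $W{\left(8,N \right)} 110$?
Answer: $110$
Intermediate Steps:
$W{\left(g,d \right)} = 1$
$W{\left(8,N \right)} 110 = 1 \cdot 110 = 110$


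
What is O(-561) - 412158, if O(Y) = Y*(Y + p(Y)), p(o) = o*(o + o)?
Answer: -353214399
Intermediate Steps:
p(o) = 2*o**2 (p(o) = o*(2*o) = 2*o**2)
O(Y) = Y*(Y + 2*Y**2)
O(-561) - 412158 = (-561)**2*(1 + 2*(-561)) - 412158 = 314721*(1 - 1122) - 412158 = 314721*(-1121) - 412158 = -352802241 - 412158 = -353214399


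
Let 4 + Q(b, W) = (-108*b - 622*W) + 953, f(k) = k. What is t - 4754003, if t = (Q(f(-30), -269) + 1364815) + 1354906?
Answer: -1862775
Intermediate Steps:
Q(b, W) = 949 - 622*W - 108*b (Q(b, W) = -4 + ((-108*b - 622*W) + 953) = -4 + ((-622*W - 108*b) + 953) = -4 + (953 - 622*W - 108*b) = 949 - 622*W - 108*b)
t = 2891228 (t = ((949 - 622*(-269) - 108*(-30)) + 1364815) + 1354906 = ((949 + 167318 + 3240) + 1364815) + 1354906 = (171507 + 1364815) + 1354906 = 1536322 + 1354906 = 2891228)
t - 4754003 = 2891228 - 4754003 = -1862775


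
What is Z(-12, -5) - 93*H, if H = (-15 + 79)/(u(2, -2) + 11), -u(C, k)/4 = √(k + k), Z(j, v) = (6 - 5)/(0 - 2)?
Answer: -131129/370 - 47616*I/185 ≈ -354.4 - 257.38*I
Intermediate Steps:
Z(j, v) = -½ (Z(j, v) = 1/(-2) = 1*(-½) = -½)
u(C, k) = -4*√2*√k (u(C, k) = -4*√(k + k) = -4*√2*√k)
H = 64*(11 + 8*I)/185 (H = (-15 + 79)/(-4*√2*√(-2) + 11) = 64/(-4*√2*I*√2 + 11) = 64/(-8*I + 11) = 64/(11 - 8*I) = 64*((11 + 8*I)/185) = 64*(11 + 8*I)/185 ≈ 3.8054 + 2.7676*I)
Z(-12, -5) - 93*H = -½ - 93*(704/185 + 512*I/185) = -½ + (-65472/185 - 47616*I/185) = -131129/370 - 47616*I/185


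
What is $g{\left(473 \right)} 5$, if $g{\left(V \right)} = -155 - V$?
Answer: $-3140$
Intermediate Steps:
$g{\left(473 \right)} 5 = \left(-155 - 473\right) 5 = \left(-628\right) 5 = -3140$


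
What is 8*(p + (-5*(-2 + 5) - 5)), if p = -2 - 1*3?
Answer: -200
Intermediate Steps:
p = -5 (p = -2 - 3 = -5)
8*(p + (-5*(-2 + 5) - 5)) = 8*(-5 + (-5*(-2 + 5) - 5)) = 8*(-5 + (-5*3 - 5)) = 8*(-5 + (-15 - 5)) = 8*(-5 - 20) = 8*(-25) = -200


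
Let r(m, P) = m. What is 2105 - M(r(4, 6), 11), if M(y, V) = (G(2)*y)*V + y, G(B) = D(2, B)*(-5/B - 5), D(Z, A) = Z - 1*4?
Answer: 1441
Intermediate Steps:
D(Z, A) = -4 + Z (D(Z, A) = Z - 4 = -4 + Z)
G(B) = 10 + 10/B (G(B) = (-4 + 2)*(-5/B - 5) = -2*(-5 - 5/B) = 10 + 10/B)
M(y, V) = y + 15*V*y (M(y, V) = ((10 + 10/2)*y)*V + y = ((10 + 10*(½))*y)*V + y = ((10 + 5)*y)*V + y = (15*y)*V + y = 15*V*y + y = y + 15*V*y)
2105 - M(r(4, 6), 11) = 2105 - 4*(1 + 15*11) = 2105 - 4*(1 + 165) = 2105 - 4*166 = 2105 - 1*664 = 2105 - 664 = 1441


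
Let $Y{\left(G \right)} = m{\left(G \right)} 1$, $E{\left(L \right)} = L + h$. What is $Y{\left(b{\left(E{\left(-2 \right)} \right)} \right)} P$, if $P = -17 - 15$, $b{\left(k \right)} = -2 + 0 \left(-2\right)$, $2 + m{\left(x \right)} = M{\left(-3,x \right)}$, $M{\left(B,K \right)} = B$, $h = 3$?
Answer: $160$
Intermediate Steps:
$m{\left(x \right)} = -5$ ($m{\left(x \right)} = -2 - 3 = -5$)
$E{\left(L \right)} = 3 + L$ ($E{\left(L \right)} = L + 3 = 3 + L$)
$b{\left(k \right)} = -2$ ($b{\left(k \right)} = -2 + 0 = -2$)
$Y{\left(G \right)} = -5$ ($Y{\left(G \right)} = \left(-5\right) 1 = -5$)
$P = -32$
$Y{\left(b{\left(E{\left(-2 \right)} \right)} \right)} P = \left(-5\right) \left(-32\right) = 160$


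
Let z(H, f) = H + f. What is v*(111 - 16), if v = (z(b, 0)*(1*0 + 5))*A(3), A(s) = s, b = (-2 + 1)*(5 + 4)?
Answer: -12825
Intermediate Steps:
b = -9 (b = -1*9 = -9)
v = -135 (v = ((-9 + 0)*(1*0 + 5))*3 = -9*(0 + 5)*3 = -9*5*3 = -45*3 = -135)
v*(111 - 16) = -135*(111 - 16) = -135*95 = -12825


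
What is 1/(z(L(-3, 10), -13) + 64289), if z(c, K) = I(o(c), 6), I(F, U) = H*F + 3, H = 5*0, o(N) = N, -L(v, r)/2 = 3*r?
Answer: 1/64292 ≈ 1.5554e-5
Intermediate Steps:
L(v, r) = -6*r
H = 0
I(F, U) = 3 (I(F, U) = 0*F + 3 = 0 + 3 = 3)
z(c, K) = 3
1/(z(L(-3, 10), -13) + 64289) = 1/(3 + 64289) = 1/64292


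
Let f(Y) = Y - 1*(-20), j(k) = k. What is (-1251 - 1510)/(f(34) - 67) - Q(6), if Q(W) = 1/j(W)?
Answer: 16553/78 ≈ 212.22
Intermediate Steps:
f(Y) = 20 + Y (f(Y) = Y + 20 = 20 + Y)
Q(W) = 1/W
(-1251 - 1510)/(f(34) - 67) - Q(6) = (-1251 - 1510)/((20 + 34) - 67) - 1/6 = -2761/(54 - 67) - 1*⅙ = -2761/(-13) - ⅙ = -2761*(-1/13) - ⅙ = 2761/13 - ⅙ = 16553/78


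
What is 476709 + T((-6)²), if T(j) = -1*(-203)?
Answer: 476912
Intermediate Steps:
T(j) = 203
476709 + T((-6)²) = 476709 + 203 = 476912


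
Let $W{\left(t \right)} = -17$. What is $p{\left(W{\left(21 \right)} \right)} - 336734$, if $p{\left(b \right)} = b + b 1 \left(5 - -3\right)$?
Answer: $-336887$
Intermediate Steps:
$p{\left(b \right)} = 9 b$ ($p{\left(b \right)} = b + b \left(5 + 3\right) = b + b 8 = b + 8 b = 9 b$)
$p{\left(W{\left(21 \right)} \right)} - 336734 = 9 \left(-17\right) - 336734 = -153 - 336734 = -336887$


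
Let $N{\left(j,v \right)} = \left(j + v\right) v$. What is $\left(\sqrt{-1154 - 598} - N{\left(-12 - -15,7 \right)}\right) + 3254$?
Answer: $3184 + 2 i \sqrt{438} \approx 3184.0 + 41.857 i$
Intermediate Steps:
$N{\left(j,v \right)} = v \left(j + v\right)$
$\left(\sqrt{-1154 - 598} - N{\left(-12 - -15,7 \right)}\right) + 3254 = \left(\sqrt{-1154 - 598} - 7 \left(\left(-12 - -15\right) + 7\right)\right) + 3254 = \left(\sqrt{-1752} - 7 \left(\left(-12 + 15\right) + 7\right)\right) + 3254 = \left(2 i \sqrt{438} - 7 \left(3 + 7\right)\right) + 3254 = \left(2 i \sqrt{438} - 7 \cdot 10\right) + 3254 = \left(2 i \sqrt{438} - 70\right) + 3254 = \left(-70 + 2 i \sqrt{438}\right) + 3254 = 3184 + 2 i \sqrt{438}$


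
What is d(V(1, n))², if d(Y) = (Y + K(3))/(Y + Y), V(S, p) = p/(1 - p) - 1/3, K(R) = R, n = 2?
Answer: 1/49 ≈ 0.020408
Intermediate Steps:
V(S, p) = -⅓ + p/(1 - p) (V(S, p) = p/(1 - p) - 1*⅓ = p/(1 - p) - ⅓ = -⅓ + p/(1 - p))
d(Y) = (3 + Y)/(2*Y) (d(Y) = (Y + 3)/(Y + Y) = (3 + Y)/((2*Y)) = (3 + Y)*(1/(2*Y)) = (3 + Y)/(2*Y))
d(V(1, n))² = ((3 + (1 - 4*2)/(3*(-1 + 2)))/(2*(((1 - 4*2)/(3*(-1 + 2))))))² = ((3 + (⅓)*(1 - 8)/1)/(2*(((⅓)*(1 - 8)/1))))² = ((3 + (⅓)*1*(-7))/(2*(((⅓)*1*(-7)))))² = ((3 - 7/3)/(2*(-7/3)))² = ((½)*(-3/7)*(⅔))² = (-⅐)² = 1/49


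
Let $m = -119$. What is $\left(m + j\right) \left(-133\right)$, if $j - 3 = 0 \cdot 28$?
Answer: $15428$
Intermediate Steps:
$j = 3$ ($j = 3 + 0 \cdot 28 = 3 + 0 = 3$)
$\left(m + j\right) \left(-133\right) = \left(-119 + 3\right) \left(-133\right) = \left(-116\right) \left(-133\right) = 15428$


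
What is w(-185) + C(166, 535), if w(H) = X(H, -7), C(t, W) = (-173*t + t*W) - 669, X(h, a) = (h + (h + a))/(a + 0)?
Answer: 416338/7 ≈ 59477.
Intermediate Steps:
X(h, a) = (a + 2*h)/a (X(h, a) = (h + (a + h))/a = (a + 2*h)/a)
C(t, W) = -669 - 173*t + W*t (C(t, W) = (-173*t + W*t) - 669 = -669 - 173*t + W*t)
w(H) = 1 - 2*H/7 (w(H) = (-7 + 2*H)/(-7) = -(-7 + 2*H)/7 = 1 - 2*H/7)
w(-185) + C(166, 535) = (1 - 2/7*(-185)) + (-669 - 173*166 + 535*166) = (1 + 370/7) + (-669 - 28718 + 88810) = 377/7 + 59423 = 416338/7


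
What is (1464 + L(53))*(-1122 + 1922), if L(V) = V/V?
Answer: 1172000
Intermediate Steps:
L(V) = 1
(1464 + L(53))*(-1122 + 1922) = (1464 + 1)*(-1122 + 1922) = 1465*800 = 1172000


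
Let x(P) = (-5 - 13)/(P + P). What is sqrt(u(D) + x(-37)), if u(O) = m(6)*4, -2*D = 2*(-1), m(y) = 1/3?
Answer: 5*sqrt(777)/111 ≈ 1.2556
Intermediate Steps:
m(y) = 1/3
x(P) = -9/P (x(P) = -18*1/(2*P) = -9/P)
D = 1 (D = -(-1) = -1/2*(-2) = 1)
u(O) = 4/3 (u(O) = (1/3)*4 = 4/3)
sqrt(u(D) + x(-37)) = sqrt(4/3 - 9/(-37)) = sqrt(4/3 - 9*(-1/37)) = sqrt(4/3 + 9/37) = sqrt(175/111) = 5*sqrt(777)/111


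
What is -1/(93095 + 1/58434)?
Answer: -58434/5439913231 ≈ -1.0742e-5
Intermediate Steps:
-1/(93095 + 1/58434) = -1/5439913231/58434 = -1*58434/5439913231 = -58434/5439913231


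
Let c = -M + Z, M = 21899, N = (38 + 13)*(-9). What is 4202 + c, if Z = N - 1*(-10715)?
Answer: -7441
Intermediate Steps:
N = -459 (N = 51*(-9) = -459)
Z = 10256 (Z = -459 - 1*(-10715) = -459 + 10715 = 10256)
c = -11643 (c = -1*21899 + 10256 = -21899 + 10256 = -11643)
4202 + c = 4202 - 11643 = -7441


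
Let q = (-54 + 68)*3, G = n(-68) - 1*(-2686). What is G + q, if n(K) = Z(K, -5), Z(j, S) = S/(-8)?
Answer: 21829/8 ≈ 2728.6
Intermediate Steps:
Z(j, S) = -S/8 (Z(j, S) = S*(-⅛) = -S/8)
n(K) = 5/8 (n(K) = -⅛*(-5) = 5/8)
G = 21493/8 (G = 5/8 - 1*(-2686) = 5/8 + 2686 = 21493/8 ≈ 2686.6)
q = 42 (q = 14*3 = 42)
G + q = 21493/8 + 42 = 21829/8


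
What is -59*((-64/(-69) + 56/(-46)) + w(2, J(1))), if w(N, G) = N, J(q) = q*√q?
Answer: -6962/69 ≈ -100.90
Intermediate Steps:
J(q) = q^(3/2)
-59*((-64/(-69) + 56/(-46)) + w(2, J(1))) = -59*((-64/(-69) + 56/(-46)) + 2) = -59*((-64*(-1/69) + 56*(-1/46)) + 2) = -59*((64/69 - 28/23) + 2) = -59*(-20/69 + 2) = -59*118/69 = -6962/69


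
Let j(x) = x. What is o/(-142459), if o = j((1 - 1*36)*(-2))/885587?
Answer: -70/126159838433 ≈ -5.5485e-10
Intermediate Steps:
o = 70/885587 (o = ((1 - 1*36)*(-2))/885587 = ((1 - 36)*(-2))*(1/885587) = -35*(-2)*(1/885587) = 70*(1/885587) = 70/885587 ≈ 7.9044e-5)
o/(-142459) = (70/885587)/(-142459) = (70/885587)*(-1/142459) = -70/126159838433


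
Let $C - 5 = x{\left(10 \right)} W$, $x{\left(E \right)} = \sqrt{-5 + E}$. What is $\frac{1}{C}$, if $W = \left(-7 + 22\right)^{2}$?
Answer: $- \frac{1}{50620} + \frac{9 \sqrt{5}}{10124} \approx 0.0019681$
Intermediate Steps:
$W = 225$ ($W = 15^{2} = 225$)
$C = 5 + 225 \sqrt{5}$ ($C = 5 + \sqrt{-5 + 10} \cdot 225 = 5 + \sqrt{5} \cdot 225 = 5 + 225 \sqrt{5} \approx 508.12$)
$\frac{1}{C} = \frac{1}{5 + 225 \sqrt{5}}$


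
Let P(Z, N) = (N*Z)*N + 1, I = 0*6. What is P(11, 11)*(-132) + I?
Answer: -175824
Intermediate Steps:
I = 0
P(Z, N) = 1 + Z*N² (P(Z, N) = Z*N² + 1 = 1 + Z*N²)
P(11, 11)*(-132) + I = (1 + 11*11²)*(-132) + 0 = (1 + 11*121)*(-132) + 0 = (1 + 1331)*(-132) + 0 = 1332*(-132) + 0 = -175824 + 0 = -175824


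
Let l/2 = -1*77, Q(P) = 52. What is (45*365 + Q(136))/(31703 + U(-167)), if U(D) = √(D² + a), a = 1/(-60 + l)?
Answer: 111787250834/215081196481 - 16477*√1277204430/215081196481 ≈ 0.51701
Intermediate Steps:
l = -154 (l = 2*(-1*77) = 2*(-77) = -154)
a = -1/214 (a = 1/(-60 - 154) = 1/(-214) = -1/214 ≈ -0.0046729)
U(D) = √(-1/214 + D²) (U(D) = √(D² - 1/214) = √(-1/214 + D²))
(45*365 + Q(136))/(31703 + U(-167)) = (45*365 + 52)/(31703 + √(-214 + 45796*(-167)²)/214) = (16425 + 52)/(31703 + √(-214 + 45796*27889)/214) = 16477/(31703 + √(-214 + 1277204644)/214) = 16477/(31703 + √1277204430/214)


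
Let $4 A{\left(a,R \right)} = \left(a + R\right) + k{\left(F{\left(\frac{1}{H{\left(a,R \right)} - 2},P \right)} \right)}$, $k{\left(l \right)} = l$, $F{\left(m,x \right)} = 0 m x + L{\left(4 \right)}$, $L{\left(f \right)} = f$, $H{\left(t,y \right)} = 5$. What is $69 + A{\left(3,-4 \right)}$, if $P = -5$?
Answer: $\frac{279}{4} \approx 69.75$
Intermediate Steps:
$F{\left(m,x \right)} = 4$ ($F{\left(m,x \right)} = 0 m x + 4 = 0 x + 4 = 0 + 4 = 4$)
$A{\left(a,R \right)} = 1 + \frac{R}{4} + \frac{a}{4}$ ($A{\left(a,R \right)} = \frac{\left(a + R\right) + 4}{4} = \frac{\left(R + a\right) + 4}{4} = \frac{4 + R + a}{4} = 1 + \frac{R}{4} + \frac{a}{4}$)
$69 + A{\left(3,-4 \right)} = 69 + \left(1 + \frac{1}{4} \left(-4\right) + \frac{1}{4} \cdot 3\right) = 69 + \left(1 - 1 + \frac{3}{4}\right) = 69 + \frac{3}{4} = \frac{279}{4}$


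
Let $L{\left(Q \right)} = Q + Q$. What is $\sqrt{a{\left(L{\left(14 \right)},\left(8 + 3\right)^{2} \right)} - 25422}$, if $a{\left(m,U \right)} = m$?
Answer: $i \sqrt{25394} \approx 159.35 i$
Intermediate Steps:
$L{\left(Q \right)} = 2 Q$
$\sqrt{a{\left(L{\left(14 \right)},\left(8 + 3\right)^{2} \right)} - 25422} = \sqrt{2 \cdot 14 - 25422} = \sqrt{28 - 25422} = \sqrt{-25394} = i \sqrt{25394}$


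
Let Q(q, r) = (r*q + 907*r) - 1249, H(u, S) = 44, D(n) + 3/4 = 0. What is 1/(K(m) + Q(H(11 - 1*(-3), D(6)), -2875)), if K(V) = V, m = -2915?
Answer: -1/2738289 ≈ -3.6519e-7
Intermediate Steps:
D(n) = -¾ (D(n) = -¾ + 0 = -¾)
Q(q, r) = -1249 + 907*r + q*r (Q(q, r) = (q*r + 907*r) - 1249 = (907*r + q*r) - 1249 = -1249 + 907*r + q*r)
1/(K(m) + Q(H(11 - 1*(-3), D(6)), -2875)) = 1/(-2915 + (-1249 + 907*(-2875) + 44*(-2875))) = 1/(-2915 + (-1249 - 2607625 - 126500)) = 1/(-2915 - 2735374) = 1/(-2738289) = -1/2738289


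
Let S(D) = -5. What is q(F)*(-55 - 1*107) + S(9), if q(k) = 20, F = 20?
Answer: -3245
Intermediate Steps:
q(F)*(-55 - 1*107) + S(9) = 20*(-55 - 1*107) - 5 = 20*(-55 - 107) - 5 = 20*(-162) - 5 = -3240 - 5 = -3245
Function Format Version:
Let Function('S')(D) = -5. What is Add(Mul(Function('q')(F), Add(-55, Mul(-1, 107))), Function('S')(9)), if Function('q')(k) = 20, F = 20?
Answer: -3245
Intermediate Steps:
Add(Mul(Function('q')(F), Add(-55, Mul(-1, 107))), Function('S')(9)) = Add(Mul(20, Add(-55, Mul(-1, 107))), -5) = Add(Mul(20, Add(-55, -107)), -5) = Add(Mul(20, -162), -5) = Add(-3240, -5) = -3245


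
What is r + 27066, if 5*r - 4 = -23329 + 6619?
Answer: 118624/5 ≈ 23725.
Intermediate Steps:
r = -16706/5 (r = ⅘ + (-23329 + 6619)/5 = ⅘ + (⅕)*(-16710) = ⅘ - 3342 = -16706/5 ≈ -3341.2)
r + 27066 = -16706/5 + 27066 = 118624/5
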